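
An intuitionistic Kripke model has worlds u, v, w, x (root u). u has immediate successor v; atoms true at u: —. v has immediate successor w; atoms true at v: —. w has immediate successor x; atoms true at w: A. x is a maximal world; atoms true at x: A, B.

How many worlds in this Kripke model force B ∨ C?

u: does not force it — u ⊮ B ∨ C: neither disjunct is forced at u.
v: does not force it — v ⊮ B ∨ C: neither disjunct is forced at v.
w: does not force it — w ⊮ B ∨ C: neither disjunct is forced at w.
x: forces it.
Worlds forcing the formula: {x}.

1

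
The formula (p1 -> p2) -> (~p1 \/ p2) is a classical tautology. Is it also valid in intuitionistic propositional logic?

No

This is the material-implication-as-disjunction principle, which is not intuitionistically valid.
A Kripke countermodel: worlds s0, s1; order generated by s0 <= s1; atoms true at each world — s0:{}; s1:{p1,p2}.
s0 ||-/- (p1 -> p2) -> (~p1 \/ p2): already at s0 itself, s0 ||- p1 -> p2 but s0 ||-/- ~p1 \/ p2.
s0 ||-/- ~p1 \/ p2: neither disjunct is forced at s0.
s0 ||-/- ~p1 since s1 is accessible from s0 and s1 ||- p1.
So the root s0 does not force the formula.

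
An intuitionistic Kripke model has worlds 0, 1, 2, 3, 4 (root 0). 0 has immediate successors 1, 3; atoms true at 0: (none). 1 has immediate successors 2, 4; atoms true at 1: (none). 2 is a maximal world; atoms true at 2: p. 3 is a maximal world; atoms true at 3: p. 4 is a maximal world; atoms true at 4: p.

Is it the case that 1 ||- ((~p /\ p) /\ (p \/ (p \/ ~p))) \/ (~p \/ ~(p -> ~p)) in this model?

1 ||- ((~p /\ p) /\ (p \/ (p \/ ~p))) \/ (~p \/ ~(p -> ~p)) via the disjunct ~p \/ ~(p -> ~p).

Yes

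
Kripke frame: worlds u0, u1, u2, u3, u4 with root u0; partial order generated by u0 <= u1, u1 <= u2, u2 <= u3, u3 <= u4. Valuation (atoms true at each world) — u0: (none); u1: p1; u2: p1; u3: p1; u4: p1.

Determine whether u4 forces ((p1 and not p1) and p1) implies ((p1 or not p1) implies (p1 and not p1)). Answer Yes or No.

u4 forces ((p1 and not p1) and p1) implies ((p1 or not p1) implies (p1 and not p1)) vacuously: no world accessible from u4 forces the antecedent (p1 and not p1) and p1.

Yes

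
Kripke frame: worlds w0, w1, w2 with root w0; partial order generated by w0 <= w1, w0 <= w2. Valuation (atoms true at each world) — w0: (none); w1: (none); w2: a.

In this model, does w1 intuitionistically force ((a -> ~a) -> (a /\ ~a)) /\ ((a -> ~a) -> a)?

No

w1 ||-/- ((a -> ~a) -> (a /\ ~a)) /\ ((a -> ~a) -> a) since w1 fails (a -> ~a) -> (a /\ ~a).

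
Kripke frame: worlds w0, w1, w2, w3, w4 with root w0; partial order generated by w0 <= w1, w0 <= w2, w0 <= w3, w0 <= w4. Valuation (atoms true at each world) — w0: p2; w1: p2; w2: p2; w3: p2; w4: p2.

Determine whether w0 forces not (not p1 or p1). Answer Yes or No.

No

w0 does not force not (not p1 or p1) since w0 is accessible from w0 and w0 forces not p1 or p1.
w0 forces not p1 or p1 via the disjunct not p1.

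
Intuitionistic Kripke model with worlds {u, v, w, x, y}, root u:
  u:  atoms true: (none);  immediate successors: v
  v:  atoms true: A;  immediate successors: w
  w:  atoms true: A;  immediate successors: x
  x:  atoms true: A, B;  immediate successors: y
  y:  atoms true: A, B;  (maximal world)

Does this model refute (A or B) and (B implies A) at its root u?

Yes

u does not force (A or B) and (B implies A) since u fails A or B.
So the root u does not force (A or B) and (B implies A); the model is a countermodel.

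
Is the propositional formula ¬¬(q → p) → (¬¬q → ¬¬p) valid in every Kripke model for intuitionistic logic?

This is the distribution of double negation over implication, which is intuitionistically derivable.
Assume ¬¬(q → p) and ¬¬q; suppose ¬p. Then q → p would give ¬q (by contraposition), contradicting ¬¬q; so ¬(q → p), contradicting ¬¬(q → p). Hence ¬¬p.

Yes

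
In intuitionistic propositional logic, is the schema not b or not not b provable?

No

This is the weak law of excluded middle, which is not intuitionistically valid.
A Kripke countermodel: worlds w0, w1, w2; order generated by w0 <= w1, w0 <= w2; atoms true at each world — w0:{}; w1:{b}; w2:{}.
w0 does not force not b or not not b: neither disjunct is forced at w0.
w0 does not force not b since w1 is accessible from w0 and w1 forces b.
So the root w0 does not force the formula.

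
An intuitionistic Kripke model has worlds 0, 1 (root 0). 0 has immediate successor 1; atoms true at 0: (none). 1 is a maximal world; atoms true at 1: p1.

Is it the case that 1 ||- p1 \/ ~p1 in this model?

Yes

1 ||- p1 \/ ~p1 via the disjunct p1.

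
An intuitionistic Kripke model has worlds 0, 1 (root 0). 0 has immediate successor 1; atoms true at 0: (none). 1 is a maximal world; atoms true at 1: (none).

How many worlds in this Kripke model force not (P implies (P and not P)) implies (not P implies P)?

2

0: forces it.
1: forces it.
Worlds forcing the formula: {0, 1}.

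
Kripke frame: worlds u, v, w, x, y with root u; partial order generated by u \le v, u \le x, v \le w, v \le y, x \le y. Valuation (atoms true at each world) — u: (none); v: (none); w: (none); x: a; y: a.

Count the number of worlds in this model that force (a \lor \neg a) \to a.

u: does not force it — u \nVdash (a \lor \neg a) \to a: at the accessible world w, w \Vdash a \lor \neg a but w \nVdash a.
v: does not force it — v \nVdash (a \lor \neg a) \to a: at the accessible world w, w \Vdash a \lor \neg a but w \nVdash a.
w: does not force it.
x: forces it.
y: forces it.
Worlds forcing the formula: {x, y}.

2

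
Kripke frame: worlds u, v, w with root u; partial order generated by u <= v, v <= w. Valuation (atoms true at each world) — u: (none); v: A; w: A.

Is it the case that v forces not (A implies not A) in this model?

Yes

v forces not (A implies not A): no world accessible from v forces A implies not A.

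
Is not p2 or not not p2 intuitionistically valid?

No

This is the weak law of excluded middle, which is not intuitionistically valid.
A Kripke countermodel: worlds u, v, w; order generated by u <= v, u <= w; atoms true at each world — u:{}; v:{p2}; w:{}.
u does not force not p2 or not not p2: neither disjunct is forced at u.
u does not force not p2 since v is accessible from u and v forces p2.
So the root u does not force the formula.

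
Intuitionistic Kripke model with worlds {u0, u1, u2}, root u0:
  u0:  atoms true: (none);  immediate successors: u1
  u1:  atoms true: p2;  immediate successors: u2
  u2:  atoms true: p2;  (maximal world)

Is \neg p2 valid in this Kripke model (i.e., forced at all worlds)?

Not every world: u0 \nVdash \neg p2.
u0 \nVdash \neg p2 since u1 is accessible from u0 and u1 \Vdash p2.

No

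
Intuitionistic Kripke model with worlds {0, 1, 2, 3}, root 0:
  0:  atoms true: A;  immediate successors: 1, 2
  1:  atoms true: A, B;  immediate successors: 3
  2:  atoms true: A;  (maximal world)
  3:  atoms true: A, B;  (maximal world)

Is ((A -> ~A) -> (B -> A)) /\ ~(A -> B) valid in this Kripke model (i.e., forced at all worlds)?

Not every world: 0 ||-/- ((A -> ~A) -> (B -> A)) /\ ~(A -> B).
0 ||-/- ((A -> ~A) -> (B -> A)) /\ ~(A -> B) since 0 fails ~(A -> B).

No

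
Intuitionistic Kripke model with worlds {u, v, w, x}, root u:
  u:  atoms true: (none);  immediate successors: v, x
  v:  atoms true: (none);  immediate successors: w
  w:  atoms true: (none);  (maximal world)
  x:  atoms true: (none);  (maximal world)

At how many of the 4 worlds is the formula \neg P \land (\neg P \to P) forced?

0

u: does not force it — u \nVdash \neg P \land (\neg P \to P) since u fails \neg P \to P.
v: does not force it — v \nVdash \neg P \land (\neg P \to P) since v fails \neg P \to P.
w: does not force it — w \nVdash \neg P \land (\neg P \to P) since w fails \neg P \to P.
x: does not force it.
Worlds forcing the formula: { }.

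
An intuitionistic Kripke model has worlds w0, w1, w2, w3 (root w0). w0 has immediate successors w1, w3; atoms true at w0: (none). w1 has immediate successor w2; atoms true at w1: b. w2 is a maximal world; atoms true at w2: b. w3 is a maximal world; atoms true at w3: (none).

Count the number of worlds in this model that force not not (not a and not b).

1

w0: does not force it — w0 does not force not not (not a and not b) since w1 is accessible from w0 and w1 forces not (not a and not b).
w1: does not force it — w1 does not force not not (not a and not b) since w1 is accessible from w1 and w1 forces not (not a and not b).
w2: does not force it — w2 does not force not not (not a and not b) since w2 is accessible from w2 and w2 forces not (not a and not b).
w3: forces it.
Worlds forcing the formula: {w3}.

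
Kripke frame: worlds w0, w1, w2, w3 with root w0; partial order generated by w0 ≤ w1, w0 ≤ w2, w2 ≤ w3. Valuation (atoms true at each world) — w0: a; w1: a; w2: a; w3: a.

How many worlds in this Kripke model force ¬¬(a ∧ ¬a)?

0

w0: does not force it — w0 ⊮ ¬¬(a ∧ ¬a) since w0 is accessible from w0 and w0 ⊩ ¬(a ∧ ¬a).
w1: does not force it.
w2: does not force it.
w3: does not force it.
Worlds forcing the formula: { }.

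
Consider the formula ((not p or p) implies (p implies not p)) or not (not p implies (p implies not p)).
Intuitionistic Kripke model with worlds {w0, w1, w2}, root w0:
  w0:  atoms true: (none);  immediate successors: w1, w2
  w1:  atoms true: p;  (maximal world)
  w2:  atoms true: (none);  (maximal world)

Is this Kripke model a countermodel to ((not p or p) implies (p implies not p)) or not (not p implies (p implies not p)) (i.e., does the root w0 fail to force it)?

Yes

w0 does not force ((not p or p) implies (p implies not p)) or not (not p implies (p implies not p)): neither disjunct is forced at w0.
w0 does not force (not p or p) implies (p implies not p): at the accessible world w1, w1 forces not p or p but w1 does not force p implies not p.
w1 does not force p implies not p: already at w1 itself, w1 forces p but w1 does not force not p.
So the root w0 does not force ((not p or p) implies (p implies not p)) or not (not p implies (p implies not p)); the model is a countermodel.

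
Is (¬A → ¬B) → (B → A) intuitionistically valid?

No

This is the converse of contraposition, which is not intuitionistically valid.
A Kripke countermodel: worlds a, b; order generated by a ≤ b; atoms true at each world — a:{B}; b:{A,B}.
a ⊮ (¬A → ¬B) → (B → A): already at a itself, a ⊩ ¬A → ¬B but a ⊮ B → A.
a ⊮ B → A: already at a itself, a ⊩ B but a ⊮ A.
a lacks atom A, so a ⊮ A.
So the root a does not force the formula.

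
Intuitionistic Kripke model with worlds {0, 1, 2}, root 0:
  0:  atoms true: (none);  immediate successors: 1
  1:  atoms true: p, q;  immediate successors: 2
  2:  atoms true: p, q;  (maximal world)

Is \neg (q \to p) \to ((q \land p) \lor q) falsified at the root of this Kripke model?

0 \Vdash \neg (q \to p) \to ((q \land p) \lor q) vacuously: no world accessible from 0 forces the antecedent \neg (q \to p).
So the root 0 forces \neg (q \to p) \to ((q \land p) \lor q); the model is not a countermodel.

No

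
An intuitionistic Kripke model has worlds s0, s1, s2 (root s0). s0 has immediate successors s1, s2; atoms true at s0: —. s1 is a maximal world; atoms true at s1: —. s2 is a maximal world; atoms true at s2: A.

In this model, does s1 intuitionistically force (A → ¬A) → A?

No

s1 ⊮ (A → ¬A) → A: already at s1 itself, s1 ⊩ A → ¬A but s1 ⊮ A.
s1 lacks atom A, so s1 ⊮ A.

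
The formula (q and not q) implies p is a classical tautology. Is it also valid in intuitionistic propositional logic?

Yes

This is an instance of ex falso quodlibet, which is intuitionistically derivable.
No world can force both q and not q, so the antecedent q and not q is never forced and the implication holds vacuously at every world.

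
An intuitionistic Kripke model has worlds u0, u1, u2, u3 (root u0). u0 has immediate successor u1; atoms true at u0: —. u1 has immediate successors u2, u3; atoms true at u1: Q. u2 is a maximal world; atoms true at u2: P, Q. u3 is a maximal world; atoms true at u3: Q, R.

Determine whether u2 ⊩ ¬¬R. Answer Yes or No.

No

u2 ⊮ ¬¬R since u2 is accessible from u2 and u2 ⊩ ¬R.
u2 ⊩ ¬R: no world accessible from u2 forces R.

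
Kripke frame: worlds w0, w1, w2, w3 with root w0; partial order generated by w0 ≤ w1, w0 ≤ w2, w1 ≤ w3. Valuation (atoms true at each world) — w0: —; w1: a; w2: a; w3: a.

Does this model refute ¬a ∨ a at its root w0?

Yes

w0 ⊮ ¬a ∨ a: neither disjunct is forced at w0.
w0 ⊮ ¬a since w1 is accessible from w0 and w1 ⊩ a.
So the root w0 does not force ¬a ∨ a; the model is a countermodel.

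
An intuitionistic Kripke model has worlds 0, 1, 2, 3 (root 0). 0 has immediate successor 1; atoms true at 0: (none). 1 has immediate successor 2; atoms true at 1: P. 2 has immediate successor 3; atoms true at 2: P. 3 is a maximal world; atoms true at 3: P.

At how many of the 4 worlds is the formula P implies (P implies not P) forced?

0: does not force it — 0 does not force P implies (P implies not P): at the accessible world 1, 1 forces P but 1 does not force P implies not P.
1: does not force it — 1 does not force P implies (P implies not P): already at 1 itself, 1 forces P but 1 does not force P implies not P.
2: does not force it — 2 does not force P implies (P implies not P): already at 2 itself, 2 forces P but 2 does not force P implies not P.
3: does not force it.
Worlds forcing the formula: { }.

0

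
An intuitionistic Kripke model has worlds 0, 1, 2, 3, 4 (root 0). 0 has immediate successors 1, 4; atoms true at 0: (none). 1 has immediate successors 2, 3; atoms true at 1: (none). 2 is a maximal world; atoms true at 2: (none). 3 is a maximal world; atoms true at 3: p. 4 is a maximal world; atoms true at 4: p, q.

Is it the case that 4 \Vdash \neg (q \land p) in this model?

No

4 \nVdash \neg (q \land p) since 4 is accessible from 4 and 4 \Vdash q \land p.
4 \Vdash q \land p since 4 forces both conjuncts.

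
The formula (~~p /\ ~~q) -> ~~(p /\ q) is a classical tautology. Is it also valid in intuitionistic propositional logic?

This is the distribution of double negation over conjunction, which is intuitionistically derivable.
Assume ~~p, ~~q, and ~(p /\ q). From p we'd get ~q (since p /\ q is refuted), contradicting ~~q; so ~p, contradicting ~~p.

Yes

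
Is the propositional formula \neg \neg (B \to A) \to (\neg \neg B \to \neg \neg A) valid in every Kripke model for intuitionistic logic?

Yes

This is the distribution of double negation over implication, which is intuitionistically derivable.
Assume \neg \neg (B \to A) and \neg \neg B; suppose \neg A. Then B \to A would give \neg B (by contraposition), contradicting \neg \neg B; so \neg (B \to A), contradicting \neg \neg (B \to A). Hence \neg \neg A.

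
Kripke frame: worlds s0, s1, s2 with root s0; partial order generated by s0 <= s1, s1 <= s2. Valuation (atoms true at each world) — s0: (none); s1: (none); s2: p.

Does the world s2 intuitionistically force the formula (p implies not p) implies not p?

Yes

s2 forces (p implies not p) implies not p vacuously: no world accessible from s2 forces the antecedent p implies not p.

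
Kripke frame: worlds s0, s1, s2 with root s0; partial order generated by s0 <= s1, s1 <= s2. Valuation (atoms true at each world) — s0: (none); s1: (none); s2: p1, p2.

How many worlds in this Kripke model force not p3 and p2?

s0: does not force it — s0 does not force not p3 and p2 since s0 fails p2.
s1: does not force it.
s2: forces it.
Worlds forcing the formula: {s2}.

1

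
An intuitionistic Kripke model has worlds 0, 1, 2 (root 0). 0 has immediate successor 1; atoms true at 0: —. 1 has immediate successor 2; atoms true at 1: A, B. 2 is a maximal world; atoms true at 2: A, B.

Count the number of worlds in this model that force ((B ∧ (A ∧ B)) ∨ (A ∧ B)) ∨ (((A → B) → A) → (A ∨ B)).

0: forces it.
1: forces it.
2: forces it.
Worlds forcing the formula: {0, 1, 2}.

3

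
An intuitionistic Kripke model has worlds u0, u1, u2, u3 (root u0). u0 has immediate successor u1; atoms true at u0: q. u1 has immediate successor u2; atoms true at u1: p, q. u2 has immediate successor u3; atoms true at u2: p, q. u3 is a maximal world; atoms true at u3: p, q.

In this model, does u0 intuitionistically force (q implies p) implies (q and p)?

Yes

u0 forces (q implies p) implies (q and p): every world accessible from u0 that forces q implies p (namely u1, u2, u3) also forces q and p.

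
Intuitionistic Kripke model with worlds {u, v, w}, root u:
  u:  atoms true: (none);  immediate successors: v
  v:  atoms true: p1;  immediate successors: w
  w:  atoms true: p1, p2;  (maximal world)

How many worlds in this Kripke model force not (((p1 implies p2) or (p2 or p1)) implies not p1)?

u: forces it.
v: forces it.
w: forces it.
Worlds forcing the formula: {u, v, w}.

3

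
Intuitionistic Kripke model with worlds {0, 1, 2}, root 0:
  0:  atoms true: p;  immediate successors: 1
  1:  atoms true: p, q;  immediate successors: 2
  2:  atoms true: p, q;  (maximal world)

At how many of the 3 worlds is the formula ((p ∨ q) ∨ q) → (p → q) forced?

2

0: does not force it — 0 ⊮ ((p ∨ q) ∨ q) → (p → q): already at 0 itself, 0 ⊩ (p ∨ q) ∨ q but 0 ⊮ p → q.
1: forces it.
2: forces it.
Worlds forcing the formula: {1, 2}.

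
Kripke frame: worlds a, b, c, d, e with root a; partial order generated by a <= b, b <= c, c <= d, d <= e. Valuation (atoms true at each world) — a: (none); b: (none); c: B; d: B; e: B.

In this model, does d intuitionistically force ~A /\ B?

d ||- ~A /\ B since d forces both conjuncts.

Yes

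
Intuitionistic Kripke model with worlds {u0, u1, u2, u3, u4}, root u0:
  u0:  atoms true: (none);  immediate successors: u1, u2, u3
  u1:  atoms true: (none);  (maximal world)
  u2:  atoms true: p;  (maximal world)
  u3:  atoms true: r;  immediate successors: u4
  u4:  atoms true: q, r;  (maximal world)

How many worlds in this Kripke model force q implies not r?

2

u0: does not force it — u0 does not force q implies not r: at the accessible world u4, u4 forces q but u4 does not force not r.
u1: forces it.
u2: forces it.
u3: does not force it — u3 does not force q implies not r: at the accessible world u4, u4 forces q but u4 does not force not r.
u4: does not force it.
Worlds forcing the formula: {u1, u2}.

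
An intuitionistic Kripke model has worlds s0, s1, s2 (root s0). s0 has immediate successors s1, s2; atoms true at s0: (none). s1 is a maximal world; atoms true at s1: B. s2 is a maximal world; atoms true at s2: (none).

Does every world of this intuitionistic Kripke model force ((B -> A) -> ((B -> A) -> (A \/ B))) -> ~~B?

Yes

s0 ||- ((B -> A) -> ((B -> A) -> (A \/ B))) -> ~~B: every world accessible from s0 that forces (B -> A) -> ((B -> A) -> (A \/ B)) (namely s1) also forces ~~B.
Since the root s0 forces ((B -> A) -> ((B -> A) -> (A \/ B))) -> ~~B and forcing is persistent (monotone upward), every world forces it.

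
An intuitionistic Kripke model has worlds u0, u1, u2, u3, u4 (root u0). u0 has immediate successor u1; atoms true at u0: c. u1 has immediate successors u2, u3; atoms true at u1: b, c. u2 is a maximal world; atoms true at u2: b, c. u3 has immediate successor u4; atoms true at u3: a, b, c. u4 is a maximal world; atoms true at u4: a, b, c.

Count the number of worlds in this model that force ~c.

u0: does not force it — u0 ||-/- ~c since u0 is accessible from u0 and u0 ||- c.
u1: does not force it.
u2: does not force it.
u3: does not force it.
u4: does not force it.
Worlds forcing the formula: { }.

0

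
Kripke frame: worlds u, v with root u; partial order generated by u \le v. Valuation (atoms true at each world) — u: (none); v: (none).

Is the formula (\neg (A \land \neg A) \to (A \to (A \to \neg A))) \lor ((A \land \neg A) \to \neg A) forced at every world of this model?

Yes

u \Vdash (\neg (A \land \neg A) \to (A \to (A \to \neg A))) \lor ((A \land \neg A) \to \neg A) via the disjunct \neg (A \land \neg A) \to (A \to (A \to \neg A)).
Since the root u forces (\neg (A \land \neg A) \to (A \to (A \to \neg A))) \lor ((A \land \neg A) \to \neg A) and forcing is persistent (monotone upward), every world forces it.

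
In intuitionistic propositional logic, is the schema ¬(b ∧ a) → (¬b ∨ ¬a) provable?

This is the constructively invalid direction of De Morgan's law for conjunction, which is not intuitionistically valid.
A Kripke countermodel: worlds 0, 1, 2; order generated by 0 ≤ 1, 0 ≤ 2; atoms true at each world — 0:{}; 1:{b}; 2:{a}.
0 ⊮ ¬(b ∧ a) → (¬b ∨ ¬a): already at 0 itself, 0 ⊩ ¬(b ∧ a) but 0 ⊮ ¬b ∨ ¬a.
0 ⊮ ¬b ∨ ¬a: neither disjunct is forced at 0.
0 ⊮ ¬b since 1 is accessible from 0 and 1 ⊩ b.
So the root 0 does not force the formula.

No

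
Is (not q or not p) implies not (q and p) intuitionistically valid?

This is a constructively valid De Morgan direction (disjunction of negations to negated conjunction), which is intuitionistically derivable.
If not q holds at a world then no accessible world forces q, hence none forces q and p; likewise for not p.

Yes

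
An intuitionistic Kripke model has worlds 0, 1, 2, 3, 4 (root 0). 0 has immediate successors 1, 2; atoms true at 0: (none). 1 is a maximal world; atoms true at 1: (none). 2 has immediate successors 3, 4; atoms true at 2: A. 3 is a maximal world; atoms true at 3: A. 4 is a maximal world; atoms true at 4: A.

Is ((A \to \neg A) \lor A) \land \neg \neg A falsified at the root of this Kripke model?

0 \nVdash ((A \to \neg A) \lor A) \land \neg \neg A since 0 fails (A \to \neg A) \lor A.
So the root 0 does not force ((A \to \neg A) \lor A) \land \neg \neg A; the model is a countermodel.

Yes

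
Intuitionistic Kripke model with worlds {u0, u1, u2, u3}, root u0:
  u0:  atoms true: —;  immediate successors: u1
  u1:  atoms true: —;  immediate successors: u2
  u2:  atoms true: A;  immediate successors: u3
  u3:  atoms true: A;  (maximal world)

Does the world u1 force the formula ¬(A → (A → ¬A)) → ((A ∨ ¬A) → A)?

u1 ⊩ ¬(A → (A → ¬A)) → ((A ∨ ¬A) → A): every world accessible from u1 that forces ¬(A → (A → ¬A)) (namely u1, u2, u3) also forces (A ∨ ¬A) → A.

Yes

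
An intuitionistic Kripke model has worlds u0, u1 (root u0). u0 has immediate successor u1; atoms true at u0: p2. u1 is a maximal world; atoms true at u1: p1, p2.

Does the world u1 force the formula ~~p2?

u1 ||- ~~p2: no world accessible from u1 forces ~p2.

Yes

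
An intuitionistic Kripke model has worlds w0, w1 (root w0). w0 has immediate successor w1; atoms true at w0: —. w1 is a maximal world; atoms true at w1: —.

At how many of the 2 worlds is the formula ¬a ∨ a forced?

w0: forces it.
w1: forces it.
Worlds forcing the formula: {w0, w1}.

2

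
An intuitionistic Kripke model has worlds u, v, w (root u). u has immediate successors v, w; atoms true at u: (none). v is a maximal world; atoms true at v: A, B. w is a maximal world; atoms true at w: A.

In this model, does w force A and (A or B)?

Yes

w forces A and (A or B) since w forces both conjuncts.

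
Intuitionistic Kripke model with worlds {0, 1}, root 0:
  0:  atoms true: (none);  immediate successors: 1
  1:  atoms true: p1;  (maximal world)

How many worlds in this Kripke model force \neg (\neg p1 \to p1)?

0

0: does not force it — 0 \nVdash \neg (\neg p1 \to p1) since 0 is accessible from 0 and 0 \Vdash \neg p1 \to p1.
1: does not force it — 1 \nVdash \neg (\neg p1 \to p1) since 1 is accessible from 1 and 1 \Vdash \neg p1 \to p1.
Worlds forcing the formula: { }.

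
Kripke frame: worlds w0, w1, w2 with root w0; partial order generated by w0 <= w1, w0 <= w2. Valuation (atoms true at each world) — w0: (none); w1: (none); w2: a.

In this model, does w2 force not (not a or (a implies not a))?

Yes

w2 forces not (not a or (a implies not a)): no world accessible from w2 forces not a or (a implies not a).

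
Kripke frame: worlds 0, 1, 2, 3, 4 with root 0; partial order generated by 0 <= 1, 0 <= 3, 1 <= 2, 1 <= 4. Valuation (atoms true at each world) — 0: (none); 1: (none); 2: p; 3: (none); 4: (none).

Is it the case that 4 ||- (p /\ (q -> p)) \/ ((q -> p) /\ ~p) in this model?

Yes

4 ||- (p /\ (q -> p)) \/ ((q -> p) /\ ~p) via the disjunct (q -> p) /\ ~p.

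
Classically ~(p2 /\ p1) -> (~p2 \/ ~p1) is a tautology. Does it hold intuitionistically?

No

This is the constructively invalid direction of De Morgan's law for conjunction, which is not intuitionistically valid.
A Kripke countermodel: worlds 0, 1, 2; order generated by 0 <= 1, 0 <= 2; atoms true at each world — 0:{}; 1:{p2}; 2:{p1}.
0 ||-/- ~(p2 /\ p1) -> (~p2 \/ ~p1): already at 0 itself, 0 ||- ~(p2 /\ p1) but 0 ||-/- ~p2 \/ ~p1.
0 ||-/- ~p2 \/ ~p1: neither disjunct is forced at 0.
0 ||-/- ~p2 since 1 is accessible from 0 and 1 ||- p2.
So the root 0 does not force the formula.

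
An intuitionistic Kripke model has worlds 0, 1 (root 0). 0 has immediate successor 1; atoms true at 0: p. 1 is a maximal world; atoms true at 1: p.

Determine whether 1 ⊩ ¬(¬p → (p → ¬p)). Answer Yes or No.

1 ⊮ ¬(¬p → (p → ¬p)) since 1 is accessible from 1 and 1 ⊩ ¬p → (p → ¬p).
1 ⊩ ¬p → (p → ¬p) vacuously: no world accessible from 1 forces the antecedent ¬p.

No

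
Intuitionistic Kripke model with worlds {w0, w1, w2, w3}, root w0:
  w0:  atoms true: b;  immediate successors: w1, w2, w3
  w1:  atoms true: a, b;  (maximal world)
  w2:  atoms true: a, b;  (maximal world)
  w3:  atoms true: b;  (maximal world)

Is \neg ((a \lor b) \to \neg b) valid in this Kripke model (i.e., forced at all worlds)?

Yes

w0 \Vdash \neg ((a \lor b) \to \neg b): no world accessible from w0 forces (a \lor b) \to \neg b.
Since the root w0 forces \neg ((a \lor b) \to \neg b) and forcing is persistent (monotone upward), every world forces it.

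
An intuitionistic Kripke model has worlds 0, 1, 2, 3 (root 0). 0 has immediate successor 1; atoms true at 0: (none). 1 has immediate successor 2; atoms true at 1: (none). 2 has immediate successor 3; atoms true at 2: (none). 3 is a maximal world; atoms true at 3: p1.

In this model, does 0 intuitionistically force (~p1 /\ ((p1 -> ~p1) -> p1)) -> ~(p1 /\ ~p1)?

0 ||- (~p1 /\ ((p1 -> ~p1) -> p1)) -> ~(p1 /\ ~p1) vacuously: no world accessible from 0 forces the antecedent ~p1 /\ ((p1 -> ~p1) -> p1).

Yes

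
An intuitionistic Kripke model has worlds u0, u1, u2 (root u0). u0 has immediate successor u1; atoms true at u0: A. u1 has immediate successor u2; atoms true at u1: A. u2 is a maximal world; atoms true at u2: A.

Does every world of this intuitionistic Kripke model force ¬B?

u0 ⊩ ¬B: no world accessible from u0 forces B.
Since the root u0 forces ¬B and forcing is persistent (monotone upward), every world forces it.

Yes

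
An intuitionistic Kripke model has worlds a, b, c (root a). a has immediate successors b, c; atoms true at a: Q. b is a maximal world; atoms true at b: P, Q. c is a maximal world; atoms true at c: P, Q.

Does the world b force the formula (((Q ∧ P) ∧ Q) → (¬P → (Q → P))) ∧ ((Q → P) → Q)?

Yes

b ⊩ (((Q ∧ P) ∧ Q) → (¬P → (Q → P))) ∧ ((Q → P) → Q) since b forces both conjuncts.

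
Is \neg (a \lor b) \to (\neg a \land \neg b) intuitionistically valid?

This is a constructively valid De Morgan direction (negated disjunction to conjunction of negations), which is intuitionistically derivable.
From \neg (a \lor b): if a held then a \lor b would, contradiction — so \neg a; similarly \neg b.

Yes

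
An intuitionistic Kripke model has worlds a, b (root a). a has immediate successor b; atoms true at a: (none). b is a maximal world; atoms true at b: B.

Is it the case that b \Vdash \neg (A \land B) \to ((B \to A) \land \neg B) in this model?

No

b \nVdash \neg (A \land B) \to ((B \to A) \land \neg B): already at b itself, b \Vdash \neg (A \land B) but b \nVdash (B \to A) \land \neg B.
b \nVdash (B \to A) \land \neg B since b fails B \to A.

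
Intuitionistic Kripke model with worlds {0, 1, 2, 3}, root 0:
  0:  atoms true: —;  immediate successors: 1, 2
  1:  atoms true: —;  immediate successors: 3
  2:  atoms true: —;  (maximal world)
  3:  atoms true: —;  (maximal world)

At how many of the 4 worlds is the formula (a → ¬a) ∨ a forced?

4

0: forces it.
1: forces it.
2: forces it.
3: forces it.
Worlds forcing the formula: {0, 1, 2, 3}.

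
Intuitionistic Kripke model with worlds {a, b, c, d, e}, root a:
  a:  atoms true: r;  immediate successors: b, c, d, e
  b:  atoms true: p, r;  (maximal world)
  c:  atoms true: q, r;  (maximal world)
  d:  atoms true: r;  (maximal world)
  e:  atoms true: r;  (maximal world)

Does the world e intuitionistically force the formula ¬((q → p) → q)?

e ⊩ ¬((q → p) → q): no world accessible from e forces (q → p) → q.

Yes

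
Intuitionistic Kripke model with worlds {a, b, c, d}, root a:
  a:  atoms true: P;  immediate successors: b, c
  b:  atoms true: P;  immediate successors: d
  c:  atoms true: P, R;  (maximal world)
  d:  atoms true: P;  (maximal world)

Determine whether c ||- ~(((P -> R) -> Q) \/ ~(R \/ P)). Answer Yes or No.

c ||- ~(((P -> R) -> Q) \/ ~(R \/ P)): no world accessible from c forces ((P -> R) -> Q) \/ ~(R \/ P).

Yes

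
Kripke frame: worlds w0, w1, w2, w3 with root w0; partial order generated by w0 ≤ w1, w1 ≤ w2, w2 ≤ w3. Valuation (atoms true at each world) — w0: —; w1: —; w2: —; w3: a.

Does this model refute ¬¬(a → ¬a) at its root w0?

Yes

w0 ⊮ ¬¬(a → ¬a) since w0 is accessible from w0 and w0 ⊩ ¬(a → ¬a).
w0 ⊩ ¬(a → ¬a): no world accessible from w0 forces a → ¬a.
So the root w0 does not force ¬¬(a → ¬a); the model is a countermodel.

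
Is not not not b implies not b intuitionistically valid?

Yes

This is triple-negation reduction, which is intuitionistically derivable.
Assume not not not b and suppose b. Then not not b (double-negation introduction), contradicting not not not b. So not b.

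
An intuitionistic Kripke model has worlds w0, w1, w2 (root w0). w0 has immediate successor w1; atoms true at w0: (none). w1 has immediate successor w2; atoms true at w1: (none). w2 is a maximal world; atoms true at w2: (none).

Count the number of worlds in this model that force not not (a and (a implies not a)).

w0: does not force it — w0 does not force not not (a and (a implies not a)) since w0 is accessible from w0 and w0 forces not (a and (a implies not a)).
w1: does not force it — w1 does not force not not (a and (a implies not a)) since w1 is accessible from w1 and w1 forces not (a and (a implies not a)).
w2: does not force it — w2 does not force not not (a and (a implies not a)) since w2 is accessible from w2 and w2 forces not (a and (a implies not a)).
Worlds forcing the formula: { }.

0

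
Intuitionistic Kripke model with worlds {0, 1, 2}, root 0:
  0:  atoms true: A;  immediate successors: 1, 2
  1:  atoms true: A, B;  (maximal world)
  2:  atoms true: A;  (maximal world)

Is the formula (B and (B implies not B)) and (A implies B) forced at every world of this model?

No

Not every world: 0 does not force (B and (B implies not B)) and (A implies B).
0 does not force (B and (B implies not B)) and (A implies B) since 0 fails B and (B implies not B).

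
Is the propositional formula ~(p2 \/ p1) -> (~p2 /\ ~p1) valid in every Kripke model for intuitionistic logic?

This is a constructively valid De Morgan direction (negated disjunction to conjunction of negations), which is intuitionistically derivable.
From ~(p2 \/ p1): if p2 held then p2 \/ p1 would, contradiction — so ~p2; similarly ~p1.

Yes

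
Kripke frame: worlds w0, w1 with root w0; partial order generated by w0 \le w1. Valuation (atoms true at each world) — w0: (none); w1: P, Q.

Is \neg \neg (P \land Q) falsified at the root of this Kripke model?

No

w0 \Vdash \neg \neg (P \land Q): no world accessible from w0 forces \neg (P \land Q).
So the root w0 forces \neg \neg (P \land Q); the model is not a countermodel.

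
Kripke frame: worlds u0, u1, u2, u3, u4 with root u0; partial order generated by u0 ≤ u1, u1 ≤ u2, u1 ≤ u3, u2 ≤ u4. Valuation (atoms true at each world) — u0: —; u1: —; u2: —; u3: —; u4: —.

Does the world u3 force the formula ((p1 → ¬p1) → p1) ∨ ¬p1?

Yes

u3 ⊩ ((p1 → ¬p1) → p1) ∨ ¬p1 via the disjunct ¬p1.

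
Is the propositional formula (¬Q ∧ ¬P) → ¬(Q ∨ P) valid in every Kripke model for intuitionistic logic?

Yes

This is a constructively valid De Morgan direction (conjunction of negations to negated disjunction), which is intuitionistically derivable.
If both ¬Q and ¬P hold at a world, no accessible world forces Q or forces P, so none forces Q ∨ P.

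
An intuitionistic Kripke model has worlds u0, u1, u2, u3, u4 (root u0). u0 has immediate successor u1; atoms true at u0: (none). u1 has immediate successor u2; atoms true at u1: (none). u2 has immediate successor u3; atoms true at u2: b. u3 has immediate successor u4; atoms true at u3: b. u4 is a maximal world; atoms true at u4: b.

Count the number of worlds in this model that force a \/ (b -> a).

u0: does not force it — u0 ||-/- a \/ (b -> a): neither disjunct is forced at u0.
u1: does not force it.
u2: does not force it.
u3: does not force it.
u4: does not force it.
Worlds forcing the formula: { }.

0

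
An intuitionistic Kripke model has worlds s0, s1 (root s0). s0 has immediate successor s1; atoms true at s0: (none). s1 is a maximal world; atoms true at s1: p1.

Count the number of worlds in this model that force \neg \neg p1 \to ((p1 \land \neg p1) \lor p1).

1

s0: does not force it — s0 \nVdash \neg \neg p1 \to ((p1 \land \neg p1) \lor p1): already at s0 itself, s0 \Vdash \neg \neg p1 but s0 \nVdash (p1 \land \neg p1) \lor p1.
s1: forces it.
Worlds forcing the formula: {s1}.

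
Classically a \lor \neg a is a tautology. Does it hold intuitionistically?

This is the law of excluded middle, which is not intuitionistically valid.
A Kripke countermodel: worlds u0, u1; order generated by u0 \le u1; atoms true at each world — u0:{}; u1:{a}.
u0 \nVdash a \lor \neg a: neither disjunct is forced at u0.
u0 lacks atom a, so u0 \nVdash a.
So the root u0 does not force the formula.

No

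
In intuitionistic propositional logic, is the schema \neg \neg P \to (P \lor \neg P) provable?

This is a variant of double-negation elimination (deriving excluded middle from double negation), which is not intuitionistically valid.
A Kripke countermodel: worlds u, v; order generated by u \le v; atoms true at each world — u:{}; v:{P}.
u \nVdash \neg \neg P \to (P \lor \neg P): already at u itself, u \Vdash \neg \neg P but u \nVdash P \lor \neg P.
u \nVdash P \lor \neg P: neither disjunct is forced at u.
u lacks atom P, so u \nVdash P.
So the root u does not force the formula.

No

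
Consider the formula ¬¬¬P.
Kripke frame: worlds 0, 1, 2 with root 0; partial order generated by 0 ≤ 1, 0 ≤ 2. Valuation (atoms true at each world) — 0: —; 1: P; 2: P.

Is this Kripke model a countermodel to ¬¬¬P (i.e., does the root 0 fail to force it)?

Yes

0 ⊮ ¬¬¬P since 0 is accessible from 0 and 0 ⊩ ¬¬P.
0 ⊩ ¬¬P: no world accessible from 0 forces ¬P.
So the root 0 does not force ¬¬¬P; the model is a countermodel.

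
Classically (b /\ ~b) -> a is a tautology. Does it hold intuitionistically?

This is an instance of ex falso quodlibet, which is intuitionistically derivable.
No world can force both b and ~b, so the antecedent b /\ ~b is never forced and the implication holds vacuously at every world.

Yes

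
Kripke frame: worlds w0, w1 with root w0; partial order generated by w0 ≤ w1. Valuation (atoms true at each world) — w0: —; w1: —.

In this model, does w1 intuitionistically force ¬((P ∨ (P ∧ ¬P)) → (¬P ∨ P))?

w1 ⊮ ¬((P ∨ (P ∧ ¬P)) → (¬P ∨ P)) since w1 is accessible from w1 and w1 ⊩ (P ∨ (P ∧ ¬P)) → (¬P ∨ P).
w1 ⊩ (P ∨ (P ∧ ¬P)) → (¬P ∨ P) vacuously: no world accessible from w1 forces the antecedent P ∨ (P ∧ ¬P).

No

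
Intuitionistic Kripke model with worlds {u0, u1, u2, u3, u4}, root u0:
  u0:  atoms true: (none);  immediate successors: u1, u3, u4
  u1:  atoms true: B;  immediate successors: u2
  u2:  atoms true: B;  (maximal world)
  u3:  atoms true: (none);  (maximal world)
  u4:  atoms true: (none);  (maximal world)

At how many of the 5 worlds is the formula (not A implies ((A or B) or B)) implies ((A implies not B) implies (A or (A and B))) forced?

2

u0: does not force it — u0 does not force (not A implies ((A or B) or B)) implies ((A implies not B) implies (A or (A and B))): at the accessible world u1, u1 forces not A implies ((A or B) or B) but u1 does not force (A implies not B) implies (A or (A and B)).
u1: does not force it — u1 does not force (not A implies ((A or B) or B)) implies ((A implies not B) implies (A or (A and B))): already at u1 itself, u1 forces not A implies ((A or B) or B) but u1 does not force (A implies not B) implies (A or (A and B)).
u2: does not force it — u2 does not force (not A implies ((A or B) or B)) implies ((A implies not B) implies (A or (A and B))): already at u2 itself, u2 forces not A implies ((A or B) or B) but u2 does not force (A implies not B) implies (A or (A and B)).
u3: forces it.
u4: forces it.
Worlds forcing the formula: {u3, u4}.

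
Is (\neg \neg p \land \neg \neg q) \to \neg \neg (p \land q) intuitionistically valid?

Yes

This is the distribution of double negation over conjunction, which is intuitionistically derivable.
Assume \neg \neg p, \neg \neg q, and \neg (p \land q). From p we'd get \neg q (since p \land q is refuted), contradicting \neg \neg q; so \neg p, contradicting \neg \neg p.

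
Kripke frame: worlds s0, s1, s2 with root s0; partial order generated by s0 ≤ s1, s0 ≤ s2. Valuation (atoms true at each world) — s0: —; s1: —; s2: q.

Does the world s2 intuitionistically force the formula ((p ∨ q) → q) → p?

s2 ⊮ ((p ∨ q) → q) → p: already at s2 itself, s2 ⊩ (p ∨ q) → q but s2 ⊮ p.
s2 lacks atom p, so s2 ⊮ p.

No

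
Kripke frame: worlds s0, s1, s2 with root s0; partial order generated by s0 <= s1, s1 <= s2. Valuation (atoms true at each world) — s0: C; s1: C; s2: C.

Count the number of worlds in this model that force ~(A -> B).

0

s0: does not force it — s0 ||-/- ~(A -> B) since s0 is accessible from s0 and s0 ||- A -> B.
s1: does not force it — s1 ||-/- ~(A -> B) since s1 is accessible from s1 and s1 ||- A -> B.
s2: does not force it.
Worlds forcing the formula: { }.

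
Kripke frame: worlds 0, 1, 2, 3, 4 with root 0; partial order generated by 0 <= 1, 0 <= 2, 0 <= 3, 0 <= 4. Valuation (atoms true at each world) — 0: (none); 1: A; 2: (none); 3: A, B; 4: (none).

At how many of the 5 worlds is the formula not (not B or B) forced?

0

0: does not force it — 0 does not force not (not B or B) since 1 is accessible from 0 and 1 forces not B or B.
1: does not force it — 1 does not force not (not B or B) since 1 is accessible from 1 and 1 forces not B or B.
2: does not force it — 2 does not force not (not B or B) since 2 is accessible from 2 and 2 forces not B or B.
3: does not force it.
4: does not force it.
Worlds forcing the formula: { }.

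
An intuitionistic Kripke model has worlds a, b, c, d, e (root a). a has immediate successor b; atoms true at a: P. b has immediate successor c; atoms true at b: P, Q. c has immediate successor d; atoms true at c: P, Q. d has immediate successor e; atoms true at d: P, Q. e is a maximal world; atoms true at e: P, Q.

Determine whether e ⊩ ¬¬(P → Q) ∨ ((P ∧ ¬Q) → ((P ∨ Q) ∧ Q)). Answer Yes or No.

Yes

e ⊩ ¬¬(P → Q) ∨ ((P ∧ ¬Q) → ((P ∨ Q) ∧ Q)) via the disjunct ¬¬(P → Q).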